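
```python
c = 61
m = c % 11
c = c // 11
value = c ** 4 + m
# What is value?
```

Answer: 631

Derivation:
Trace (tracking value):
c = 61  # -> c = 61
m = c % 11  # -> m = 6
c = c // 11  # -> c = 5
value = c ** 4 + m  # -> value = 631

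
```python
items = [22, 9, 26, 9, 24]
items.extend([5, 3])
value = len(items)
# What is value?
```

Answer: 7

Derivation:
Trace (tracking value):
items = [22, 9, 26, 9, 24]  # -> items = [22, 9, 26, 9, 24]
items.extend([5, 3])  # -> items = [22, 9, 26, 9, 24, 5, 3]
value = len(items)  # -> value = 7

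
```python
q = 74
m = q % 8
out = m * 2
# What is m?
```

Trace (tracking m):
q = 74  # -> q = 74
m = q % 8  # -> m = 2
out = m * 2  # -> out = 4

Answer: 2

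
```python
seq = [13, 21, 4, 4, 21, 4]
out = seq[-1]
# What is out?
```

Answer: 4

Derivation:
Trace (tracking out):
seq = [13, 21, 4, 4, 21, 4]  # -> seq = [13, 21, 4, 4, 21, 4]
out = seq[-1]  # -> out = 4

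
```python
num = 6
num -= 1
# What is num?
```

Answer: 5

Derivation:
Trace (tracking num):
num = 6  # -> num = 6
num -= 1  # -> num = 5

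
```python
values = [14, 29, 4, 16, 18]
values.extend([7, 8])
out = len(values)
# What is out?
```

Trace (tracking out):
values = [14, 29, 4, 16, 18]  # -> values = [14, 29, 4, 16, 18]
values.extend([7, 8])  # -> values = [14, 29, 4, 16, 18, 7, 8]
out = len(values)  # -> out = 7

Answer: 7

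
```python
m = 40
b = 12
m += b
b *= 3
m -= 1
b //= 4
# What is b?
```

Answer: 9

Derivation:
Trace (tracking b):
m = 40  # -> m = 40
b = 12  # -> b = 12
m += b  # -> m = 52
b *= 3  # -> b = 36
m -= 1  # -> m = 51
b //= 4  # -> b = 9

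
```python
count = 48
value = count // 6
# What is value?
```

Trace (tracking value):
count = 48  # -> count = 48
value = count // 6  # -> value = 8

Answer: 8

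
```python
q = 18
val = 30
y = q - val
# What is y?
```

Answer: -12

Derivation:
Trace (tracking y):
q = 18  # -> q = 18
val = 30  # -> val = 30
y = q - val  # -> y = -12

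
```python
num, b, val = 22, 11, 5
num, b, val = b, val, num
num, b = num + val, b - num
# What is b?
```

Trace (tracking b):
num, b, val = (22, 11, 5)  # -> num = 22, b = 11, val = 5
num, b, val = (b, val, num)  # -> num = 11, b = 5, val = 22
num, b = (num + val, b - num)  # -> num = 33, b = -6

Answer: -6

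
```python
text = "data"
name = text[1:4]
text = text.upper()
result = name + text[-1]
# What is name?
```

Trace (tracking name):
text = 'data'  # -> text = 'data'
name = text[1:4]  # -> name = 'ata'
text = text.upper()  # -> text = 'DATA'
result = name + text[-1]  # -> result = 'ataA'

Answer: 'ata'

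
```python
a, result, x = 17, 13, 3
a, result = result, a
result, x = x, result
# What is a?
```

Trace (tracking a):
a, result, x = (17, 13, 3)  # -> a = 17, result = 13, x = 3
a, result = (result, a)  # -> a = 13, result = 17
result, x = (x, result)  # -> result = 3, x = 17

Answer: 13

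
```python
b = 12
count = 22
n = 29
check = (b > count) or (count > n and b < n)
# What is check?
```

Answer: False

Derivation:
Trace (tracking check):
b = 12  # -> b = 12
count = 22  # -> count = 22
n = 29  # -> n = 29
check = b > count or (count > n and b < n)  # -> check = False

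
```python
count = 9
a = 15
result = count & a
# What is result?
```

Trace (tracking result):
count = 9  # -> count = 9
a = 15  # -> a = 15
result = count & a  # -> result = 9

Answer: 9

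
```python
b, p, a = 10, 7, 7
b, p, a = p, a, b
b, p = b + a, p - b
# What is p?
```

Answer: 0

Derivation:
Trace (tracking p):
b, p, a = (10, 7, 7)  # -> b = 10, p = 7, a = 7
b, p, a = (p, a, b)  # -> b = 7, p = 7, a = 10
b, p = (b + a, p - b)  # -> b = 17, p = 0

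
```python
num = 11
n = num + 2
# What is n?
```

Answer: 13

Derivation:
Trace (tracking n):
num = 11  # -> num = 11
n = num + 2  # -> n = 13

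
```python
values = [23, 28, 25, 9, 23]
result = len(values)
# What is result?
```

Answer: 5

Derivation:
Trace (tracking result):
values = [23, 28, 25, 9, 23]  # -> values = [23, 28, 25, 9, 23]
result = len(values)  # -> result = 5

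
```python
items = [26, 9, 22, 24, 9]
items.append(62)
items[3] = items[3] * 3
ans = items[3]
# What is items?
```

Answer: [26, 9, 22, 72, 9, 62]

Derivation:
Trace (tracking items):
items = [26, 9, 22, 24, 9]  # -> items = [26, 9, 22, 24, 9]
items.append(62)  # -> items = [26, 9, 22, 24, 9, 62]
items[3] = items[3] * 3  # -> items = [26, 9, 22, 72, 9, 62]
ans = items[3]  # -> ans = 72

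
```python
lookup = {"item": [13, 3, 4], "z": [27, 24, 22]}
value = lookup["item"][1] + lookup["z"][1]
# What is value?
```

Answer: 27

Derivation:
Trace (tracking value):
lookup = {'item': [13, 3, 4], 'z': [27, 24, 22]}  # -> lookup = {'item': [13, 3, 4], 'z': [27, 24, 22]}
value = lookup['item'][1] + lookup['z'][1]  # -> value = 27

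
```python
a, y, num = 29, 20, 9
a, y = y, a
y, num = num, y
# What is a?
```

Answer: 20

Derivation:
Trace (tracking a):
a, y, num = (29, 20, 9)  # -> a = 29, y = 20, num = 9
a, y = (y, a)  # -> a = 20, y = 29
y, num = (num, y)  # -> y = 9, num = 29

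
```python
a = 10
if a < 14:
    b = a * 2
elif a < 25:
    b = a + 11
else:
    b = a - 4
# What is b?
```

Trace (tracking b):
a = 10  # -> a = 10
if a < 14:  # condition is True
    b = a * 2  # -> b = 20

Answer: 20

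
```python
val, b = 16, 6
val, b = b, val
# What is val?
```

Trace (tracking val):
val, b = (16, 6)  # -> val = 16, b = 6
val, b = (b, val)  # -> val = 6, b = 16

Answer: 6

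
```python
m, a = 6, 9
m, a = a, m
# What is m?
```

Answer: 9

Derivation:
Trace (tracking m):
m, a = (6, 9)  # -> m = 6, a = 9
m, a = (a, m)  # -> m = 9, a = 6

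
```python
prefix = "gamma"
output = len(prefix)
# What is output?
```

Trace (tracking output):
prefix = 'gamma'  # -> prefix = 'gamma'
output = len(prefix)  # -> output = 5

Answer: 5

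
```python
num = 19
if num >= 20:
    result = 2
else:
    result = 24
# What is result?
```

Answer: 24

Derivation:
Trace (tracking result):
num = 19  # -> num = 19
if num >= 20:  # condition is False
else:
    result = 24  # -> result = 24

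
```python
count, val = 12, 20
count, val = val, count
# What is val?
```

Answer: 12

Derivation:
Trace (tracking val):
count, val = (12, 20)  # -> count = 12, val = 20
count, val = (val, count)  # -> count = 20, val = 12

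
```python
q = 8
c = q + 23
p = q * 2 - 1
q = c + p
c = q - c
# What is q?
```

Answer: 46

Derivation:
Trace (tracking q):
q = 8  # -> q = 8
c = q + 23  # -> c = 31
p = q * 2 - 1  # -> p = 15
q = c + p  # -> q = 46
c = q - c  # -> c = 15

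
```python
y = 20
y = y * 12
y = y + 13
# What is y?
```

Trace (tracking y):
y = 20  # -> y = 20
y = y * 12  # -> y = 240
y = y + 13  # -> y = 253

Answer: 253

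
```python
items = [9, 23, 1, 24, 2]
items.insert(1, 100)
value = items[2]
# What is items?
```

Trace (tracking items):
items = [9, 23, 1, 24, 2]  # -> items = [9, 23, 1, 24, 2]
items.insert(1, 100)  # -> items = [9, 100, 23, 1, 24, 2]
value = items[2]  # -> value = 23

Answer: [9, 100, 23, 1, 24, 2]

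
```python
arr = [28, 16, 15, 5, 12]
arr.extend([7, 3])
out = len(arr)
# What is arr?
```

Answer: [28, 16, 15, 5, 12, 7, 3]

Derivation:
Trace (tracking arr):
arr = [28, 16, 15, 5, 12]  # -> arr = [28, 16, 15, 5, 12]
arr.extend([7, 3])  # -> arr = [28, 16, 15, 5, 12, 7, 3]
out = len(arr)  # -> out = 7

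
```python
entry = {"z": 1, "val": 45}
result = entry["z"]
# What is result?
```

Trace (tracking result):
entry = {'z': 1, 'val': 45}  # -> entry = {'z': 1, 'val': 45}
result = entry['z']  # -> result = 1

Answer: 1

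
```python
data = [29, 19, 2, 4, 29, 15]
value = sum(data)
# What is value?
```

Answer: 98

Derivation:
Trace (tracking value):
data = [29, 19, 2, 4, 29, 15]  # -> data = [29, 19, 2, 4, 29, 15]
value = sum(data)  # -> value = 98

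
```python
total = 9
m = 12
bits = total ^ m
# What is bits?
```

Trace (tracking bits):
total = 9  # -> total = 9
m = 12  # -> m = 12
bits = total ^ m  # -> bits = 5

Answer: 5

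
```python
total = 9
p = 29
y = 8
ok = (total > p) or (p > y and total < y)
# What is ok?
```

Answer: False

Derivation:
Trace (tracking ok):
total = 9  # -> total = 9
p = 29  # -> p = 29
y = 8  # -> y = 8
ok = total > p or (p > y and total < y)  # -> ok = False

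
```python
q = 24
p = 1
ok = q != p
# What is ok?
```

Trace (tracking ok):
q = 24  # -> q = 24
p = 1  # -> p = 1
ok = q != p  # -> ok = True

Answer: True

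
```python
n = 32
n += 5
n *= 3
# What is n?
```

Answer: 111

Derivation:
Trace (tracking n):
n = 32  # -> n = 32
n += 5  # -> n = 37
n *= 3  # -> n = 111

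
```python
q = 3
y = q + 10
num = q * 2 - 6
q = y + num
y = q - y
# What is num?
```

Trace (tracking num):
q = 3  # -> q = 3
y = q + 10  # -> y = 13
num = q * 2 - 6  # -> num = 0
q = y + num  # -> q = 13
y = q - y  # -> y = 0

Answer: 0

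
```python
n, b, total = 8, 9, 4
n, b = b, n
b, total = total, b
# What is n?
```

Trace (tracking n):
n, b, total = (8, 9, 4)  # -> n = 8, b = 9, total = 4
n, b = (b, n)  # -> n = 9, b = 8
b, total = (total, b)  # -> b = 4, total = 8

Answer: 9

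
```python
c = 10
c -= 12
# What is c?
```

Trace (tracking c):
c = 10  # -> c = 10
c -= 12  # -> c = -2

Answer: -2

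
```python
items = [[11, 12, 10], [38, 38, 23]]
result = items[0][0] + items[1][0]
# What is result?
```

Trace (tracking result):
items = [[11, 12, 10], [38, 38, 23]]  # -> items = [[11, 12, 10], [38, 38, 23]]
result = items[0][0] + items[1][0]  # -> result = 49

Answer: 49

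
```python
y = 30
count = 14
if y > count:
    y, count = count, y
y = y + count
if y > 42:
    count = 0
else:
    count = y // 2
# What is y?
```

Trace (tracking y):
y = 30  # -> y = 30
count = 14  # -> count = 14
if y > count:  # condition is True
    y, count = (count, y)  # -> y = 14, count = 30
y = y + count  # -> y = 44
if y > 42:  # condition is True
    count = 0  # -> count = 0

Answer: 44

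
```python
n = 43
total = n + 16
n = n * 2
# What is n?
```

Answer: 86

Derivation:
Trace (tracking n):
n = 43  # -> n = 43
total = n + 16  # -> total = 59
n = n * 2  # -> n = 86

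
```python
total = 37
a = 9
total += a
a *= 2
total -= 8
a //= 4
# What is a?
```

Answer: 4

Derivation:
Trace (tracking a):
total = 37  # -> total = 37
a = 9  # -> a = 9
total += a  # -> total = 46
a *= 2  # -> a = 18
total -= 8  # -> total = 38
a //= 4  # -> a = 4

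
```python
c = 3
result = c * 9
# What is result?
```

Answer: 27

Derivation:
Trace (tracking result):
c = 3  # -> c = 3
result = c * 9  # -> result = 27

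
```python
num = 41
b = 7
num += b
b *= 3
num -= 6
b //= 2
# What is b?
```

Answer: 10

Derivation:
Trace (tracking b):
num = 41  # -> num = 41
b = 7  # -> b = 7
num += b  # -> num = 48
b *= 3  # -> b = 21
num -= 6  # -> num = 42
b //= 2  # -> b = 10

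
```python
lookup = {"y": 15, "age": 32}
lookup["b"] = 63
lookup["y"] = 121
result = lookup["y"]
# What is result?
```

Trace (tracking result):
lookup = {'y': 15, 'age': 32}  # -> lookup = {'y': 15, 'age': 32}
lookup['b'] = 63  # -> lookup = {'y': 15, 'age': 32, 'b': 63}
lookup['y'] = 121  # -> lookup = {'y': 121, 'age': 32, 'b': 63}
result = lookup['y']  # -> result = 121

Answer: 121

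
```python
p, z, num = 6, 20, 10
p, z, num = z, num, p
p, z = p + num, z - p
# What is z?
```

Answer: -10

Derivation:
Trace (tracking z):
p, z, num = (6, 20, 10)  # -> p = 6, z = 20, num = 10
p, z, num = (z, num, p)  # -> p = 20, z = 10, num = 6
p, z = (p + num, z - p)  # -> p = 26, z = -10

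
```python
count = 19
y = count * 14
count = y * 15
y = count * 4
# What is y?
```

Answer: 15960

Derivation:
Trace (tracking y):
count = 19  # -> count = 19
y = count * 14  # -> y = 266
count = y * 15  # -> count = 3990
y = count * 4  # -> y = 15960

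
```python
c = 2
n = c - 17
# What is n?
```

Answer: -15

Derivation:
Trace (tracking n):
c = 2  # -> c = 2
n = c - 17  # -> n = -15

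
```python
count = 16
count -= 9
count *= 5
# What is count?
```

Answer: 35

Derivation:
Trace (tracking count):
count = 16  # -> count = 16
count -= 9  # -> count = 7
count *= 5  # -> count = 35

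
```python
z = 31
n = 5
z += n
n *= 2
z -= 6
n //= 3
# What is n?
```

Answer: 3

Derivation:
Trace (tracking n):
z = 31  # -> z = 31
n = 5  # -> n = 5
z += n  # -> z = 36
n *= 2  # -> n = 10
z -= 6  # -> z = 30
n //= 3  # -> n = 3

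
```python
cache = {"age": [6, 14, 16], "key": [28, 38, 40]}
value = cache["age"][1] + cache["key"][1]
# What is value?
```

Answer: 52

Derivation:
Trace (tracking value):
cache = {'age': [6, 14, 16], 'key': [28, 38, 40]}  # -> cache = {'age': [6, 14, 16], 'key': [28, 38, 40]}
value = cache['age'][1] + cache['key'][1]  # -> value = 52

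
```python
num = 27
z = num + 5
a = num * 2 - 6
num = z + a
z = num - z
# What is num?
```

Trace (tracking num):
num = 27  # -> num = 27
z = num + 5  # -> z = 32
a = num * 2 - 6  # -> a = 48
num = z + a  # -> num = 80
z = num - z  # -> z = 48

Answer: 80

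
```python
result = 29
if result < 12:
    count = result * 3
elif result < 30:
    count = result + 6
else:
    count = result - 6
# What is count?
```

Answer: 35

Derivation:
Trace (tracking count):
result = 29  # -> result = 29
if result < 12:  # condition is False
elif result < 30:  # condition is True
    count = result + 6  # -> count = 35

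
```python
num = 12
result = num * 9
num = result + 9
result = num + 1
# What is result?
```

Trace (tracking result):
num = 12  # -> num = 12
result = num * 9  # -> result = 108
num = result + 9  # -> num = 117
result = num + 1  # -> result = 118

Answer: 118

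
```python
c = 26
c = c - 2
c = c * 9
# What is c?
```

Answer: 216

Derivation:
Trace (tracking c):
c = 26  # -> c = 26
c = c - 2  # -> c = 24
c = c * 9  # -> c = 216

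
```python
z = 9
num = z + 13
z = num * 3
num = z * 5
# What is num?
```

Trace (tracking num):
z = 9  # -> z = 9
num = z + 13  # -> num = 22
z = num * 3  # -> z = 66
num = z * 5  # -> num = 330

Answer: 330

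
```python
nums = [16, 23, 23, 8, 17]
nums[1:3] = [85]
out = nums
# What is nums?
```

Trace (tracking nums):
nums = [16, 23, 23, 8, 17]  # -> nums = [16, 23, 23, 8, 17]
nums[1:3] = [85]  # -> nums = [16, 85, 8, 17]
out = nums  # -> out = [16, 85, 8, 17]

Answer: [16, 85, 8, 17]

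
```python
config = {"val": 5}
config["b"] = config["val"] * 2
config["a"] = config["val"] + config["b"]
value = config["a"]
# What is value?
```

Trace (tracking value):
config = {'val': 5}  # -> config = {'val': 5}
config['b'] = config['val'] * 2  # -> config = {'val': 5, 'b': 10}
config['a'] = config['val'] + config['b']  # -> config = {'val': 5, 'b': 10, 'a': 15}
value = config['a']  # -> value = 15

Answer: 15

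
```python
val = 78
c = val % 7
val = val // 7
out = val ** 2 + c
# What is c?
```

Trace (tracking c):
val = 78  # -> val = 78
c = val % 7  # -> c = 1
val = val // 7  # -> val = 11
out = val ** 2 + c  # -> out = 122

Answer: 1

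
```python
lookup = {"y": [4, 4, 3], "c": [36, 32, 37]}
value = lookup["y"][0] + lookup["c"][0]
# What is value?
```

Trace (tracking value):
lookup = {'y': [4, 4, 3], 'c': [36, 32, 37]}  # -> lookup = {'y': [4, 4, 3], 'c': [36, 32, 37]}
value = lookup['y'][0] + lookup['c'][0]  # -> value = 40

Answer: 40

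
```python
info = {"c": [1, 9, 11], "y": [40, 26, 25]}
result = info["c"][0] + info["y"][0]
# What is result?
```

Answer: 41

Derivation:
Trace (tracking result):
info = {'c': [1, 9, 11], 'y': [40, 26, 25]}  # -> info = {'c': [1, 9, 11], 'y': [40, 26, 25]}
result = info['c'][0] + info['y'][0]  # -> result = 41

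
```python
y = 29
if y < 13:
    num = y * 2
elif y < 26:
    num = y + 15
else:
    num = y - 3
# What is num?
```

Answer: 26

Derivation:
Trace (tracking num):
y = 29  # -> y = 29
if y < 13:  # condition is False
elif y < 26:  # condition is False
else:
    num = y - 3  # -> num = 26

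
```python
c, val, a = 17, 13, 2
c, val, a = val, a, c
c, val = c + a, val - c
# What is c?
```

Trace (tracking c):
c, val, a = (17, 13, 2)  # -> c = 17, val = 13, a = 2
c, val, a = (val, a, c)  # -> c = 13, val = 2, a = 17
c, val = (c + a, val - c)  # -> c = 30, val = -11

Answer: 30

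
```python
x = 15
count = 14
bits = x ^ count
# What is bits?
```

Answer: 1

Derivation:
Trace (tracking bits):
x = 15  # -> x = 15
count = 14  # -> count = 14
bits = x ^ count  # -> bits = 1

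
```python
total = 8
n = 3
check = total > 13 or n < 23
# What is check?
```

Answer: True

Derivation:
Trace (tracking check):
total = 8  # -> total = 8
n = 3  # -> n = 3
check = total > 13 or n < 23  # -> check = True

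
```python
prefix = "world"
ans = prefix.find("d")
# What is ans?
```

Trace (tracking ans):
prefix = 'world'  # -> prefix = 'world'
ans = prefix.find('d')  # -> ans = 4

Answer: 4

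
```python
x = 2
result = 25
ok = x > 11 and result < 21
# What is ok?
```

Answer: False

Derivation:
Trace (tracking ok):
x = 2  # -> x = 2
result = 25  # -> result = 25
ok = x > 11 and result < 21  # -> ok = False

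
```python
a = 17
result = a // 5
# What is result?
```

Answer: 3

Derivation:
Trace (tracking result):
a = 17  # -> a = 17
result = a // 5  # -> result = 3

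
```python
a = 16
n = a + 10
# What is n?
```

Answer: 26

Derivation:
Trace (tracking n):
a = 16  # -> a = 16
n = a + 10  # -> n = 26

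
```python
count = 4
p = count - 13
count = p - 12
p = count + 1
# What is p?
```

Answer: -20

Derivation:
Trace (tracking p):
count = 4  # -> count = 4
p = count - 13  # -> p = -9
count = p - 12  # -> count = -21
p = count + 1  # -> p = -20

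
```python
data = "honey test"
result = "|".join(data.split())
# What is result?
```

Trace (tracking result):
data = 'honey test'  # -> data = 'honey test'
result = '|'.join(data.split())  # -> result = 'honey|test'

Answer: 'honey|test'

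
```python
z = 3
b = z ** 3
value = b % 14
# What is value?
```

Answer: 13

Derivation:
Trace (tracking value):
z = 3  # -> z = 3
b = z ** 3  # -> b = 27
value = b % 14  # -> value = 13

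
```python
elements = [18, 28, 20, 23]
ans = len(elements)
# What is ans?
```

Answer: 4

Derivation:
Trace (tracking ans):
elements = [18, 28, 20, 23]  # -> elements = [18, 28, 20, 23]
ans = len(elements)  # -> ans = 4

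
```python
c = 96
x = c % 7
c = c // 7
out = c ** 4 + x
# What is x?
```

Answer: 5

Derivation:
Trace (tracking x):
c = 96  # -> c = 96
x = c % 7  # -> x = 5
c = c // 7  # -> c = 13
out = c ** 4 + x  # -> out = 28566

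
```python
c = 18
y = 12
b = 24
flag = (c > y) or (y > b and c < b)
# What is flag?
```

Trace (tracking flag):
c = 18  # -> c = 18
y = 12  # -> y = 12
b = 24  # -> b = 24
flag = c > y or (y > b and c < b)  # -> flag = True

Answer: True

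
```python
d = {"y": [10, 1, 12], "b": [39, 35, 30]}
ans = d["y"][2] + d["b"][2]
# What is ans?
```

Trace (tracking ans):
d = {'y': [10, 1, 12], 'b': [39, 35, 30]}  # -> d = {'y': [10, 1, 12], 'b': [39, 35, 30]}
ans = d['y'][2] + d['b'][2]  # -> ans = 42

Answer: 42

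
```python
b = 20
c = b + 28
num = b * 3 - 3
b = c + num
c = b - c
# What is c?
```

Answer: 57

Derivation:
Trace (tracking c):
b = 20  # -> b = 20
c = b + 28  # -> c = 48
num = b * 3 - 3  # -> num = 57
b = c + num  # -> b = 105
c = b - c  # -> c = 57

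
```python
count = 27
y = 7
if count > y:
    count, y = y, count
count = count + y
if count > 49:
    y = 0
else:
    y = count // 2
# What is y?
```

Answer: 17

Derivation:
Trace (tracking y):
count = 27  # -> count = 27
y = 7  # -> y = 7
if count > y:  # condition is True
    count, y = (y, count)  # -> count = 7, y = 27
count = count + y  # -> count = 34
if count > 49:  # condition is False
else:
    y = count // 2  # -> y = 17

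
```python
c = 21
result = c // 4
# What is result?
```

Answer: 5

Derivation:
Trace (tracking result):
c = 21  # -> c = 21
result = c // 4  # -> result = 5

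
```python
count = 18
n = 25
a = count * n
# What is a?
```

Trace (tracking a):
count = 18  # -> count = 18
n = 25  # -> n = 25
a = count * n  # -> a = 450

Answer: 450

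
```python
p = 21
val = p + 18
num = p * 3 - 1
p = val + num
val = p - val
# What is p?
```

Trace (tracking p):
p = 21  # -> p = 21
val = p + 18  # -> val = 39
num = p * 3 - 1  # -> num = 62
p = val + num  # -> p = 101
val = p - val  # -> val = 62

Answer: 101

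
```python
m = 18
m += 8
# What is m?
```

Trace (tracking m):
m = 18  # -> m = 18
m += 8  # -> m = 26

Answer: 26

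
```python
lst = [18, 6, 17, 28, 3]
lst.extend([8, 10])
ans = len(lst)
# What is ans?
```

Answer: 7

Derivation:
Trace (tracking ans):
lst = [18, 6, 17, 28, 3]  # -> lst = [18, 6, 17, 28, 3]
lst.extend([8, 10])  # -> lst = [18, 6, 17, 28, 3, 8, 10]
ans = len(lst)  # -> ans = 7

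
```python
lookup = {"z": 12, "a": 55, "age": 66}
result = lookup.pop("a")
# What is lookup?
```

Answer: {'z': 12, 'age': 66}

Derivation:
Trace (tracking lookup):
lookup = {'z': 12, 'a': 55, 'age': 66}  # -> lookup = {'z': 12, 'a': 55, 'age': 66}
result = lookup.pop('a')  # -> result = 55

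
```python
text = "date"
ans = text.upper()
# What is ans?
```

Trace (tracking ans):
text = 'date'  # -> text = 'date'
ans = text.upper()  # -> ans = 'DATE'

Answer: 'DATE'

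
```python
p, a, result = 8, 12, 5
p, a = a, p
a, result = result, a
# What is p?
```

Trace (tracking p):
p, a, result = (8, 12, 5)  # -> p = 8, a = 12, result = 5
p, a = (a, p)  # -> p = 12, a = 8
a, result = (result, a)  # -> a = 5, result = 8

Answer: 12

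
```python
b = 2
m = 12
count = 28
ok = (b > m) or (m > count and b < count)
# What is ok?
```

Trace (tracking ok):
b = 2  # -> b = 2
m = 12  # -> m = 12
count = 28  # -> count = 28
ok = b > m or (m > count and b < count)  # -> ok = False

Answer: False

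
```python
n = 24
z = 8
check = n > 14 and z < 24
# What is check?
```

Answer: True

Derivation:
Trace (tracking check):
n = 24  # -> n = 24
z = 8  # -> z = 8
check = n > 14 and z < 24  # -> check = True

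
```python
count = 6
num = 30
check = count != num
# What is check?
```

Trace (tracking check):
count = 6  # -> count = 6
num = 30  # -> num = 30
check = count != num  # -> check = True

Answer: True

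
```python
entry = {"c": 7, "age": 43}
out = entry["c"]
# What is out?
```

Trace (tracking out):
entry = {'c': 7, 'age': 43}  # -> entry = {'c': 7, 'age': 43}
out = entry['c']  # -> out = 7

Answer: 7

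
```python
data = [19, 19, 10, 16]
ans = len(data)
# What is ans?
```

Trace (tracking ans):
data = [19, 19, 10, 16]  # -> data = [19, 19, 10, 16]
ans = len(data)  # -> ans = 4

Answer: 4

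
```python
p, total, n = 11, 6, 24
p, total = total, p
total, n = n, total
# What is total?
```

Answer: 24

Derivation:
Trace (tracking total):
p, total, n = (11, 6, 24)  # -> p = 11, total = 6, n = 24
p, total = (total, p)  # -> p = 6, total = 11
total, n = (n, total)  # -> total = 24, n = 11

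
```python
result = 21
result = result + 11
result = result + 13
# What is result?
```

Trace (tracking result):
result = 21  # -> result = 21
result = result + 11  # -> result = 32
result = result + 13  # -> result = 45

Answer: 45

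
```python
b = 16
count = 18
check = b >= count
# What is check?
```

Trace (tracking check):
b = 16  # -> b = 16
count = 18  # -> count = 18
check = b >= count  # -> check = False

Answer: False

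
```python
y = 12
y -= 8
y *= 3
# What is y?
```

Answer: 12

Derivation:
Trace (tracking y):
y = 12  # -> y = 12
y -= 8  # -> y = 4
y *= 3  # -> y = 12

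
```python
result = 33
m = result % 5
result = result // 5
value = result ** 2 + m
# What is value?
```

Trace (tracking value):
result = 33  # -> result = 33
m = result % 5  # -> m = 3
result = result // 5  # -> result = 6
value = result ** 2 + m  # -> value = 39

Answer: 39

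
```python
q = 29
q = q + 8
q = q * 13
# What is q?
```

Trace (tracking q):
q = 29  # -> q = 29
q = q + 8  # -> q = 37
q = q * 13  # -> q = 481

Answer: 481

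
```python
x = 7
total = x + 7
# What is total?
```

Trace (tracking total):
x = 7  # -> x = 7
total = x + 7  # -> total = 14

Answer: 14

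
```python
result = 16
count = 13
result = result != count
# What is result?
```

Trace (tracking result):
result = 16  # -> result = 16
count = 13  # -> count = 13
result = result != count  # -> result = True

Answer: True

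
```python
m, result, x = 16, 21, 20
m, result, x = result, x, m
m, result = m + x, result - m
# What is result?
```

Trace (tracking result):
m, result, x = (16, 21, 20)  # -> m = 16, result = 21, x = 20
m, result, x = (result, x, m)  # -> m = 21, result = 20, x = 16
m, result = (m + x, result - m)  # -> m = 37, result = -1

Answer: -1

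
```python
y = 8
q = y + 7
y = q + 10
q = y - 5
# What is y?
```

Trace (tracking y):
y = 8  # -> y = 8
q = y + 7  # -> q = 15
y = q + 10  # -> y = 25
q = y - 5  # -> q = 20

Answer: 25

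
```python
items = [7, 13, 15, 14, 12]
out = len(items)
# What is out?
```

Trace (tracking out):
items = [7, 13, 15, 14, 12]  # -> items = [7, 13, 15, 14, 12]
out = len(items)  # -> out = 5

Answer: 5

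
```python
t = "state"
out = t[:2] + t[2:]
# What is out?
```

Answer: 'state'

Derivation:
Trace (tracking out):
t = 'state'  # -> t = 'state'
out = t[:2] + t[2:]  # -> out = 'state'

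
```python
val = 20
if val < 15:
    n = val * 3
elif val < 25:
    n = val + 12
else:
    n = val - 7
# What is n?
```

Trace (tracking n):
val = 20  # -> val = 20
if val < 15:  # condition is False
elif val < 25:  # condition is True
    n = val + 12  # -> n = 32

Answer: 32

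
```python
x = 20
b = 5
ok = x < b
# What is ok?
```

Answer: False

Derivation:
Trace (tracking ok):
x = 20  # -> x = 20
b = 5  # -> b = 5
ok = x < b  # -> ok = False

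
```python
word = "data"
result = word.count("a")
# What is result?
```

Trace (tracking result):
word = 'data'  # -> word = 'data'
result = word.count('a')  # -> result = 2

Answer: 2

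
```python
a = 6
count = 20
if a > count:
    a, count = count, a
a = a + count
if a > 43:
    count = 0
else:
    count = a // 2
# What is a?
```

Trace (tracking a):
a = 6  # -> a = 6
count = 20  # -> count = 20
if a > count:  # condition is False
a = a + count  # -> a = 26
if a > 43:  # condition is False
else:
    count = a // 2  # -> count = 13

Answer: 26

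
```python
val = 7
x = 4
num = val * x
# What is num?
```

Trace (tracking num):
val = 7  # -> val = 7
x = 4  # -> x = 4
num = val * x  # -> num = 28

Answer: 28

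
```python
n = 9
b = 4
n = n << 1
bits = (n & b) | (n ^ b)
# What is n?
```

Trace (tracking n):
n = 9  # -> n = 9
b = 4  # -> b = 4
n = n << 1  # -> n = 18
bits = n & b | n ^ b  # -> bits = 22

Answer: 18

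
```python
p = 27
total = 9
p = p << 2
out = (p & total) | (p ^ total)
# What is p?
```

Answer: 108

Derivation:
Trace (tracking p):
p = 27  # -> p = 27
total = 9  # -> total = 9
p = p << 2  # -> p = 108
out = p & total | p ^ total  # -> out = 109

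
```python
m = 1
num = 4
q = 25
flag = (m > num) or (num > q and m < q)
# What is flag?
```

Trace (tracking flag):
m = 1  # -> m = 1
num = 4  # -> num = 4
q = 25  # -> q = 25
flag = m > num or (num > q and m < q)  # -> flag = False

Answer: False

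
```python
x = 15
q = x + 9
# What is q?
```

Trace (tracking q):
x = 15  # -> x = 15
q = x + 9  # -> q = 24

Answer: 24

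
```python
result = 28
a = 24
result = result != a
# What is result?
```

Trace (tracking result):
result = 28  # -> result = 28
a = 24  # -> a = 24
result = result != a  # -> result = True

Answer: True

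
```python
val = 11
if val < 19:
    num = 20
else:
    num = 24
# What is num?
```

Trace (tracking num):
val = 11  # -> val = 11
if val < 19:  # condition is True
    num = 20  # -> num = 20

Answer: 20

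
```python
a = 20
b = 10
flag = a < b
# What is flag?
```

Trace (tracking flag):
a = 20  # -> a = 20
b = 10  # -> b = 10
flag = a < b  # -> flag = False

Answer: False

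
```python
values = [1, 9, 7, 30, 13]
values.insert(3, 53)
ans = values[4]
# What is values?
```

Answer: [1, 9, 7, 53, 30, 13]

Derivation:
Trace (tracking values):
values = [1, 9, 7, 30, 13]  # -> values = [1, 9, 7, 30, 13]
values.insert(3, 53)  # -> values = [1, 9, 7, 53, 30, 13]
ans = values[4]  # -> ans = 30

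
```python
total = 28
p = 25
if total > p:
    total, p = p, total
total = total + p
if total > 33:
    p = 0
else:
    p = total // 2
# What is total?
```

Answer: 53

Derivation:
Trace (tracking total):
total = 28  # -> total = 28
p = 25  # -> p = 25
if total > p:  # condition is True
    total, p = (p, total)  # -> total = 25, p = 28
total = total + p  # -> total = 53
if total > 33:  # condition is True
    p = 0  # -> p = 0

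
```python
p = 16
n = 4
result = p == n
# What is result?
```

Answer: False

Derivation:
Trace (tracking result):
p = 16  # -> p = 16
n = 4  # -> n = 4
result = p == n  # -> result = False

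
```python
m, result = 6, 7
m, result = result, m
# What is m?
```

Trace (tracking m):
m, result = (6, 7)  # -> m = 6, result = 7
m, result = (result, m)  # -> m = 7, result = 6

Answer: 7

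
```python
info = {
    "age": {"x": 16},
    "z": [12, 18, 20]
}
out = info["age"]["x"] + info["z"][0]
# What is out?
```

Trace (tracking out):
info = {'age': {'x': 16}, 'z': [12, 18, 20]}  # -> info = {'age': {'x': 16}, 'z': [12, 18, 20]}
out = info['age']['x'] + info['z'][0]  # -> out = 28

Answer: 28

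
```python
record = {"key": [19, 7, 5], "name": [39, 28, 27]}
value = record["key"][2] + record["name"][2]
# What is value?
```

Answer: 32

Derivation:
Trace (tracking value):
record = {'key': [19, 7, 5], 'name': [39, 28, 27]}  # -> record = {'key': [19, 7, 5], 'name': [39, 28, 27]}
value = record['key'][2] + record['name'][2]  # -> value = 32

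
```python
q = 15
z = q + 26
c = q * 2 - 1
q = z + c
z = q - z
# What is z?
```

Answer: 29

Derivation:
Trace (tracking z):
q = 15  # -> q = 15
z = q + 26  # -> z = 41
c = q * 2 - 1  # -> c = 29
q = z + c  # -> q = 70
z = q - z  # -> z = 29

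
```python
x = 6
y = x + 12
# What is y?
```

Trace (tracking y):
x = 6  # -> x = 6
y = x + 12  # -> y = 18

Answer: 18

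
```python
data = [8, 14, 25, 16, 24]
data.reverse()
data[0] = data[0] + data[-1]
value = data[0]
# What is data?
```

Answer: [32, 16, 25, 14, 8]

Derivation:
Trace (tracking data):
data = [8, 14, 25, 16, 24]  # -> data = [8, 14, 25, 16, 24]
data.reverse()  # -> data = [24, 16, 25, 14, 8]
data[0] = data[0] + data[-1]  # -> data = [32, 16, 25, 14, 8]
value = data[0]  # -> value = 32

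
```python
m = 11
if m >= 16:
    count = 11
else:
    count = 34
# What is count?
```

Trace (tracking count):
m = 11  # -> m = 11
if m >= 16:  # condition is False
else:
    count = 34  # -> count = 34

Answer: 34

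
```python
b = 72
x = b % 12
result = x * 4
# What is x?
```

Answer: 0

Derivation:
Trace (tracking x):
b = 72  # -> b = 72
x = b % 12  # -> x = 0
result = x * 4  # -> result = 0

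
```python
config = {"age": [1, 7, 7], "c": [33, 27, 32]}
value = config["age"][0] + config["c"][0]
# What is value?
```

Answer: 34

Derivation:
Trace (tracking value):
config = {'age': [1, 7, 7], 'c': [33, 27, 32]}  # -> config = {'age': [1, 7, 7], 'c': [33, 27, 32]}
value = config['age'][0] + config['c'][0]  # -> value = 34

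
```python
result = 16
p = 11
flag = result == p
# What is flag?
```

Trace (tracking flag):
result = 16  # -> result = 16
p = 11  # -> p = 11
flag = result == p  # -> flag = False

Answer: False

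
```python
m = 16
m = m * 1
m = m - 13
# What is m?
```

Trace (tracking m):
m = 16  # -> m = 16
m = m * 1  # -> m = 16
m = m - 13  # -> m = 3

Answer: 3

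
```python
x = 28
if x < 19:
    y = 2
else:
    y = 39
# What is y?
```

Answer: 39

Derivation:
Trace (tracking y):
x = 28  # -> x = 28
if x < 19:  # condition is False
else:
    y = 39  # -> y = 39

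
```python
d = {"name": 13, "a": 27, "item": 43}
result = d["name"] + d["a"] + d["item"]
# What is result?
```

Trace (tracking result):
d = {'name': 13, 'a': 27, 'item': 43}  # -> d = {'name': 13, 'a': 27, 'item': 43}
result = d['name'] + d['a'] + d['item']  # -> result = 83

Answer: 83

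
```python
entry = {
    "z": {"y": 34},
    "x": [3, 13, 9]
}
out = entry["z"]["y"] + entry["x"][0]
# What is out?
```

Answer: 37

Derivation:
Trace (tracking out):
entry = {'z': {'y': 34}, 'x': [3, 13, 9]}  # -> entry = {'z': {'y': 34}, 'x': [3, 13, 9]}
out = entry['z']['y'] + entry['x'][0]  # -> out = 37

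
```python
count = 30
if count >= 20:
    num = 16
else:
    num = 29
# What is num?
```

Trace (tracking num):
count = 30  # -> count = 30
if count >= 20:  # condition is True
    num = 16  # -> num = 16

Answer: 16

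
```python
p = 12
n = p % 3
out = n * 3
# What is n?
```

Trace (tracking n):
p = 12  # -> p = 12
n = p % 3  # -> n = 0
out = n * 3  # -> out = 0

Answer: 0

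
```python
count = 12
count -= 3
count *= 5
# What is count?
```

Answer: 45

Derivation:
Trace (tracking count):
count = 12  # -> count = 12
count -= 3  # -> count = 9
count *= 5  # -> count = 45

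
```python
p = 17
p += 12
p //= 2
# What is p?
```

Trace (tracking p):
p = 17  # -> p = 17
p += 12  # -> p = 29
p //= 2  # -> p = 14

Answer: 14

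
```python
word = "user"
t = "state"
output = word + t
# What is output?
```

Trace (tracking output):
word = 'user'  # -> word = 'user'
t = 'state'  # -> t = 'state'
output = word + t  # -> output = 'userstate'

Answer: 'userstate'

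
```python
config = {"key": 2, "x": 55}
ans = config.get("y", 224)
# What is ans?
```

Answer: 224

Derivation:
Trace (tracking ans):
config = {'key': 2, 'x': 55}  # -> config = {'key': 2, 'x': 55}
ans = config.get('y', 224)  # -> ans = 224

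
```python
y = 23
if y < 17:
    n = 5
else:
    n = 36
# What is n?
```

Trace (tracking n):
y = 23  # -> y = 23
if y < 17:  # condition is False
else:
    n = 36  # -> n = 36

Answer: 36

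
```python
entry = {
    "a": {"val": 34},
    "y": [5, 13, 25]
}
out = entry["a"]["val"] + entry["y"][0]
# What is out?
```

Answer: 39

Derivation:
Trace (tracking out):
entry = {'a': {'val': 34}, 'y': [5, 13, 25]}  # -> entry = {'a': {'val': 34}, 'y': [5, 13, 25]}
out = entry['a']['val'] + entry['y'][0]  # -> out = 39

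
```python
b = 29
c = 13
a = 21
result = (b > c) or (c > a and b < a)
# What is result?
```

Answer: True

Derivation:
Trace (tracking result):
b = 29  # -> b = 29
c = 13  # -> c = 13
a = 21  # -> a = 21
result = b > c or (c > a and b < a)  # -> result = True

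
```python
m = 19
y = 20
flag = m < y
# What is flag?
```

Trace (tracking flag):
m = 19  # -> m = 19
y = 20  # -> y = 20
flag = m < y  # -> flag = True

Answer: True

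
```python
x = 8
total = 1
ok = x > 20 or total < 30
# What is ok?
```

Trace (tracking ok):
x = 8  # -> x = 8
total = 1  # -> total = 1
ok = x > 20 or total < 30  # -> ok = True

Answer: True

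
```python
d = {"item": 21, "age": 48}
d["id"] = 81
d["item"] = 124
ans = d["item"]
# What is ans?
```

Answer: 124

Derivation:
Trace (tracking ans):
d = {'item': 21, 'age': 48}  # -> d = {'item': 21, 'age': 48}
d['id'] = 81  # -> d = {'item': 21, 'age': 48, 'id': 81}
d['item'] = 124  # -> d = {'item': 124, 'age': 48, 'id': 81}
ans = d['item']  # -> ans = 124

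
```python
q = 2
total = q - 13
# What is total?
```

Answer: -11

Derivation:
Trace (tracking total):
q = 2  # -> q = 2
total = q - 13  # -> total = -11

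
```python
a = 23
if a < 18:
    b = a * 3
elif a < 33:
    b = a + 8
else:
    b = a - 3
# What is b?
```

Trace (tracking b):
a = 23  # -> a = 23
if a < 18:  # condition is False
elif a < 33:  # condition is True
    b = a + 8  # -> b = 31

Answer: 31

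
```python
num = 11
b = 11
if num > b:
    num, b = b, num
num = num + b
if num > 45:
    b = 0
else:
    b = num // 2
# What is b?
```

Answer: 11

Derivation:
Trace (tracking b):
num = 11  # -> num = 11
b = 11  # -> b = 11
if num > b:  # condition is False
num = num + b  # -> num = 22
if num > 45:  # condition is False
else:
    b = num // 2  # -> b = 11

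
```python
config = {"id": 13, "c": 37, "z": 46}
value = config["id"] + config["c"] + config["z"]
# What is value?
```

Answer: 96

Derivation:
Trace (tracking value):
config = {'id': 13, 'c': 37, 'z': 46}  # -> config = {'id': 13, 'c': 37, 'z': 46}
value = config['id'] + config['c'] + config['z']  # -> value = 96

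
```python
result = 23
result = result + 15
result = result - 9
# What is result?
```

Answer: 29

Derivation:
Trace (tracking result):
result = 23  # -> result = 23
result = result + 15  # -> result = 38
result = result - 9  # -> result = 29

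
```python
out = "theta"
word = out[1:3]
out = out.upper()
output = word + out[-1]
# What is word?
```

Trace (tracking word):
out = 'theta'  # -> out = 'theta'
word = out[1:3]  # -> word = 'he'
out = out.upper()  # -> out = 'THETA'
output = word + out[-1]  # -> output = 'heA'

Answer: 'he'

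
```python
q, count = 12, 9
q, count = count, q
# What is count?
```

Trace (tracking count):
q, count = (12, 9)  # -> q = 12, count = 9
q, count = (count, q)  # -> q = 9, count = 12

Answer: 12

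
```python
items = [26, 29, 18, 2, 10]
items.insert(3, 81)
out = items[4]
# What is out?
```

Answer: 2

Derivation:
Trace (tracking out):
items = [26, 29, 18, 2, 10]  # -> items = [26, 29, 18, 2, 10]
items.insert(3, 81)  # -> items = [26, 29, 18, 81, 2, 10]
out = items[4]  # -> out = 2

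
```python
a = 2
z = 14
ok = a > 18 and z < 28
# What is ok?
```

Trace (tracking ok):
a = 2  # -> a = 2
z = 14  # -> z = 14
ok = a > 18 and z < 28  # -> ok = False

Answer: False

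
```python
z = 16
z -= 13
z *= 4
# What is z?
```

Trace (tracking z):
z = 16  # -> z = 16
z -= 13  # -> z = 3
z *= 4  # -> z = 12

Answer: 12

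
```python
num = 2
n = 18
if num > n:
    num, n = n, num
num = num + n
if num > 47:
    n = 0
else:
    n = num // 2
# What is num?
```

Trace (tracking num):
num = 2  # -> num = 2
n = 18  # -> n = 18
if num > n:  # condition is False
num = num + n  # -> num = 20
if num > 47:  # condition is False
else:
    n = num // 2  # -> n = 10

Answer: 20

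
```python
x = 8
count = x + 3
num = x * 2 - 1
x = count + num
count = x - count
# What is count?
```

Trace (tracking count):
x = 8  # -> x = 8
count = x + 3  # -> count = 11
num = x * 2 - 1  # -> num = 15
x = count + num  # -> x = 26
count = x - count  # -> count = 15

Answer: 15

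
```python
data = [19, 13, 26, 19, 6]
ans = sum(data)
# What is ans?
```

Trace (tracking ans):
data = [19, 13, 26, 19, 6]  # -> data = [19, 13, 26, 19, 6]
ans = sum(data)  # -> ans = 83

Answer: 83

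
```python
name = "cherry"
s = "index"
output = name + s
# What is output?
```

Trace (tracking output):
name = 'cherry'  # -> name = 'cherry'
s = 'index'  # -> s = 'index'
output = name + s  # -> output = 'cherryindex'

Answer: 'cherryindex'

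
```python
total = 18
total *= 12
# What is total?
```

Answer: 216

Derivation:
Trace (tracking total):
total = 18  # -> total = 18
total *= 12  # -> total = 216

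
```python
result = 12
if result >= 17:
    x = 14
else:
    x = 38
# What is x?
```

Trace (tracking x):
result = 12  # -> result = 12
if result >= 17:  # condition is False
else:
    x = 38  # -> x = 38

Answer: 38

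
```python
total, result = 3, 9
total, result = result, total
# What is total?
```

Trace (tracking total):
total, result = (3, 9)  # -> total = 3, result = 9
total, result = (result, total)  # -> total = 9, result = 3

Answer: 9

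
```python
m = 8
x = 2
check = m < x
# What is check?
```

Answer: False

Derivation:
Trace (tracking check):
m = 8  # -> m = 8
x = 2  # -> x = 2
check = m < x  # -> check = False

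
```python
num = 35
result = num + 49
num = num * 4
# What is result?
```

Answer: 84

Derivation:
Trace (tracking result):
num = 35  # -> num = 35
result = num + 49  # -> result = 84
num = num * 4  # -> num = 140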